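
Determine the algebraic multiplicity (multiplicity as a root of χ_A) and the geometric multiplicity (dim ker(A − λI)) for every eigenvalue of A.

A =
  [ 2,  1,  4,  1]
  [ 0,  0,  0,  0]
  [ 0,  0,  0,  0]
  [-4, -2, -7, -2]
λ = 0: alg = 4, geom = 2

Step 1 — factor the characteristic polynomial to read off the algebraic multiplicities:
  χ_A(x) = x^4

Step 2 — compute geometric multiplicities via the rank-nullity identity g(λ) = n − rank(A − λI):
  rank(A − (0)·I) = 2, so dim ker(A − (0)·I) = n − 2 = 2

Summary:
  λ = 0: algebraic multiplicity = 4, geometric multiplicity = 2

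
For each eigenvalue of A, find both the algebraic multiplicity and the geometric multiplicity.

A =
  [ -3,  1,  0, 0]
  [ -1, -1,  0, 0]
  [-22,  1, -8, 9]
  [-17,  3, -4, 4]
λ = -2: alg = 4, geom = 2

Step 1 — factor the characteristic polynomial to read off the algebraic multiplicities:
  χ_A(x) = (x + 2)^4

Step 2 — compute geometric multiplicities via the rank-nullity identity g(λ) = n − rank(A − λI):
  rank(A − (-2)·I) = 2, so dim ker(A − (-2)·I) = n − 2 = 2

Summary:
  λ = -2: algebraic multiplicity = 4, geometric multiplicity = 2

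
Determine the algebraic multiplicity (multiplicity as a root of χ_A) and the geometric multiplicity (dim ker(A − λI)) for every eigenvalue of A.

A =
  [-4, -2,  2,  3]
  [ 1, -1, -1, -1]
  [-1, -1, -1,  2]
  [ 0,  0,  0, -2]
λ = -2: alg = 4, geom = 2

Step 1 — factor the characteristic polynomial to read off the algebraic multiplicities:
  χ_A(x) = (x + 2)^4

Step 2 — compute geometric multiplicities via the rank-nullity identity g(λ) = n − rank(A − λI):
  rank(A − (-2)·I) = 2, so dim ker(A − (-2)·I) = n − 2 = 2

Summary:
  λ = -2: algebraic multiplicity = 4, geometric multiplicity = 2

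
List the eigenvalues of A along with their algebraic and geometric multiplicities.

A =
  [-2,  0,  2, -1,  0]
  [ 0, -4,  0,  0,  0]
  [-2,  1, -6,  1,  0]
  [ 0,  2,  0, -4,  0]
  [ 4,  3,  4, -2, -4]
λ = -4: alg = 5, geom = 3

Step 1 — factor the characteristic polynomial to read off the algebraic multiplicities:
  χ_A(x) = (x + 4)^5

Step 2 — compute geometric multiplicities via the rank-nullity identity g(λ) = n − rank(A − λI):
  rank(A − (-4)·I) = 2, so dim ker(A − (-4)·I) = n − 2 = 3

Summary:
  λ = -4: algebraic multiplicity = 5, geometric multiplicity = 3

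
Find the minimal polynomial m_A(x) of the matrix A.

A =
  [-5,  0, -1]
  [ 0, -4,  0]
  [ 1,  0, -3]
x^2 + 8*x + 16

The characteristic polynomial is χ_A(x) = (x + 4)^3, so the eigenvalues are known. The minimal polynomial is
  m_A(x) = Π_λ (x − λ)^{k_λ}
where k_λ is the size of the *largest* Jordan block for λ (equivalently, the smallest k with (A − λI)^k v = 0 for every generalised eigenvector v of λ).

  λ = -4: largest Jordan block has size 2, contributing (x + 4)^2

So m_A(x) = (x + 4)^2 = x^2 + 8*x + 16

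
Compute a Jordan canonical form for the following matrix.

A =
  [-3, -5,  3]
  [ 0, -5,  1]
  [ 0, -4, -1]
J_3(-3)

The characteristic polynomial is
  det(x·I − A) = x^3 + 9*x^2 + 27*x + 27 = (x + 3)^3

Eigenvalues and multiplicities (the geometric multiplicity of λ is n − rank(A − λI), which equals the number of Jordan blocks for λ):
  λ = -3: algebraic multiplicity = 3, geometric multiplicity = 1

Determining the block sizes for each eigenvalue:
  λ = -3: one block (gm = 1), so the single block has size am = 3 → block sizes [3]

Assembling the blocks gives a Jordan form
J =
  [-3,  1,  0]
  [ 0, -3,  1]
  [ 0,  0, -3]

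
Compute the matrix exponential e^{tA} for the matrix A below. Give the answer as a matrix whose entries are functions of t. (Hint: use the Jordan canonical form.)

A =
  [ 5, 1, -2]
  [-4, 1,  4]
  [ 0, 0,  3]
e^{tA} =
  [2*t*exp(3*t) + exp(3*t), t*exp(3*t), -2*t*exp(3*t)]
  [-4*t*exp(3*t), -2*t*exp(3*t) + exp(3*t), 4*t*exp(3*t)]
  [0, 0, exp(3*t)]

Strategy: write A = P · J · P⁻¹ where J is a Jordan canonical form, so e^{tA} = P · e^{tJ} · P⁻¹, and e^{tJ} can be computed block-by-block.

A has Jordan form
J =
  [3, 1, 0]
  [0, 3, 0]
  [0, 0, 3]
(up to reordering of blocks).

Per-block formulas:
  For a 1×1 block at λ = 3: exp(t · [3]) = [e^(3t)].
  For a 2×2 Jordan block J_2(3): exp(t · J_2(3)) = e^(3t)·(I + t·N), where N is the 2×2 nilpotent shift.

After assembling e^{tJ} and conjugating by P, we get:

e^{tA} =
  [2*t*exp(3*t) + exp(3*t), t*exp(3*t), -2*t*exp(3*t)]
  [-4*t*exp(3*t), -2*t*exp(3*t) + exp(3*t), 4*t*exp(3*t)]
  [0, 0, exp(3*t)]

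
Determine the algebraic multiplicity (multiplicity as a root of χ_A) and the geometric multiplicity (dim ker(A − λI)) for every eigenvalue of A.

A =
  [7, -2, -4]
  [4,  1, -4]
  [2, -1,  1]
λ = 3: alg = 3, geom = 2

Step 1 — factor the characteristic polynomial to read off the algebraic multiplicities:
  χ_A(x) = (x - 3)^3

Step 2 — compute geometric multiplicities via the rank-nullity identity g(λ) = n − rank(A − λI):
  rank(A − (3)·I) = 1, so dim ker(A − (3)·I) = n − 1 = 2

Summary:
  λ = 3: algebraic multiplicity = 3, geometric multiplicity = 2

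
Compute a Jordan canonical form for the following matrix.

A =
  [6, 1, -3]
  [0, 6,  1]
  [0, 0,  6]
J_3(6)

The characteristic polynomial is
  det(x·I − A) = x^3 - 18*x^2 + 108*x - 216 = (x - 6)^3

Eigenvalues and multiplicities (the geometric multiplicity of λ is n − rank(A − λI), which equals the number of Jordan blocks for λ):
  λ = 6: algebraic multiplicity = 3, geometric multiplicity = 1

Determining the block sizes for each eigenvalue:
  λ = 6: one block (gm = 1), so the single block has size am = 3 → block sizes [3]

Assembling the blocks gives a Jordan form
J =
  [6, 1, 0]
  [0, 6, 1]
  [0, 0, 6]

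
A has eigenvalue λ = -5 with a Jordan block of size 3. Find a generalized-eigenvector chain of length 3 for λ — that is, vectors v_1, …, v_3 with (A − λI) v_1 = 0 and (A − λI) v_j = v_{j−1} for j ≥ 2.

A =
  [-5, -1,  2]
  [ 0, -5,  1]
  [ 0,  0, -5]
A Jordan chain for λ = -5 of length 3:
v_1 = (-1, 0, 0)ᵀ
v_2 = (2, 1, 0)ᵀ
v_3 = (0, 0, 1)ᵀ

Let N = A − (-5)·I. We want v_3 with N^3 v_3 = 0 but N^2 v_3 ≠ 0; then v_{j-1} := N · v_j for j = 3, …, 2.

Pick v_3 = (0, 0, 1)ᵀ.
Then v_2 = N · v_3 = (2, 1, 0)ᵀ.
Then v_1 = N · v_2 = (-1, 0, 0)ᵀ.

Sanity check: (A − (-5)·I) v_1 = (0, 0, 0)ᵀ = 0. ✓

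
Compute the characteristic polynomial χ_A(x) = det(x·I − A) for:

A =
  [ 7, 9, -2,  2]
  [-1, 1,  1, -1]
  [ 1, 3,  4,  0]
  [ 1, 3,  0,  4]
x^4 - 16*x^3 + 96*x^2 - 256*x + 256

Expanding det(x·I − A) (e.g. by cofactor expansion or by noting that A is similar to its Jordan form J, which has the same characteristic polynomial as A) gives
  χ_A(x) = x^4 - 16*x^3 + 96*x^2 - 256*x + 256
which factors as (x - 4)^4. The eigenvalues (with algebraic multiplicities) are λ = 4 with multiplicity 4.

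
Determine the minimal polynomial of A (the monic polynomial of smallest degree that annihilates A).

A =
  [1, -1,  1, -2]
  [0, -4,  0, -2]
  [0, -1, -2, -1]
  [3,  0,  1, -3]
x^3 + 6*x^2 + 12*x + 8

The characteristic polynomial is χ_A(x) = (x + 2)^4, so the eigenvalues are known. The minimal polynomial is
  m_A(x) = Π_λ (x − λ)^{k_λ}
where k_λ is the size of the *largest* Jordan block for λ (equivalently, the smallest k with (A − λI)^k v = 0 for every generalised eigenvector v of λ).

  λ = -2: largest Jordan block has size 3, contributing (x + 2)^3

So m_A(x) = (x + 2)^3 = x^3 + 6*x^2 + 12*x + 8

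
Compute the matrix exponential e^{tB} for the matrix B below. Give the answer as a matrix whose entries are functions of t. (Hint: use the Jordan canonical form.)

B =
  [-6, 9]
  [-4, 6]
e^{tB} =
  [1 - 6*t, 9*t]
  [-4*t, 6*t + 1]

Strategy: write B = P · J · P⁻¹ where J is a Jordan canonical form, so e^{tB} = P · e^{tJ} · P⁻¹, and e^{tJ} can be computed block-by-block.

B has Jordan form
J =
  [0, 1]
  [0, 0]
(up to reordering of blocks).

Per-block formulas:
  For a 2×2 Jordan block J_2(0): exp(t · J_2(0)) = e^(0t)·(I + t·N), where N is the 2×2 nilpotent shift.

After assembling e^{tJ} and conjugating by P, we get:

e^{tB} =
  [1 - 6*t, 9*t]
  [-4*t, 6*t + 1]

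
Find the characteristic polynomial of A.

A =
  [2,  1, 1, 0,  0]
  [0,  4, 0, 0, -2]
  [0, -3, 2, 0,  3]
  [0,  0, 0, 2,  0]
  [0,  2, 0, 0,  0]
x^5 - 10*x^4 + 40*x^3 - 80*x^2 + 80*x - 32

Expanding det(x·I − A) (e.g. by cofactor expansion or by noting that A is similar to its Jordan form J, which has the same characteristic polynomial as A) gives
  χ_A(x) = x^5 - 10*x^4 + 40*x^3 - 80*x^2 + 80*x - 32
which factors as (x - 2)^5. The eigenvalues (with algebraic multiplicities) are λ = 2 with multiplicity 5.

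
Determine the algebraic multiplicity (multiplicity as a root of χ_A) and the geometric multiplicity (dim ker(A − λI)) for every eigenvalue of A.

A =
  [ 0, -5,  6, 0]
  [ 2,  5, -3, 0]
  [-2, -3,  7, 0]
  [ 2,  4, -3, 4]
λ = 4: alg = 4, geom = 2

Step 1 — factor the characteristic polynomial to read off the algebraic multiplicities:
  χ_A(x) = (x - 4)^4

Step 2 — compute geometric multiplicities via the rank-nullity identity g(λ) = n − rank(A − λI):
  rank(A − (4)·I) = 2, so dim ker(A − (4)·I) = n − 2 = 2

Summary:
  λ = 4: algebraic multiplicity = 4, geometric multiplicity = 2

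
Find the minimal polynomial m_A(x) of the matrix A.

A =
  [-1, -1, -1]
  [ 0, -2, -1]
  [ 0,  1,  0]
x^2 + 2*x + 1

The characteristic polynomial is χ_A(x) = (x + 1)^3, so the eigenvalues are known. The minimal polynomial is
  m_A(x) = Π_λ (x − λ)^{k_λ}
where k_λ is the size of the *largest* Jordan block for λ (equivalently, the smallest k with (A − λI)^k v = 0 for every generalised eigenvector v of λ).

  λ = -1: largest Jordan block has size 2, contributing (x + 1)^2

So m_A(x) = (x + 1)^2 = x^2 + 2*x + 1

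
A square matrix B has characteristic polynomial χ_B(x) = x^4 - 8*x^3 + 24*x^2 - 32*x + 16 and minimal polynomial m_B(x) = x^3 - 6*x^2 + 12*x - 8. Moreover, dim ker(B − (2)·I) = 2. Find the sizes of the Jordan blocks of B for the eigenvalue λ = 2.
Block sizes for λ = 2: [3, 1]

Step 1 — from the characteristic polynomial, algebraic multiplicity of λ = 2 is 4. From dim ker(B − (2)·I) = 2, there are exactly 2 Jordan blocks for λ = 2.
Step 2 — from the minimal polynomial, the factor (x − 2)^3 tells us the largest block for λ = 2 has size 3.
Step 3 — with total size 4, 2 blocks, and largest block 3, the block sizes (in nonincreasing order) are [3, 1].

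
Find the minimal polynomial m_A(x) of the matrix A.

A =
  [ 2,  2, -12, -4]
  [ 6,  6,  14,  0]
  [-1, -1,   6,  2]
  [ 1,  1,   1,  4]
x^4 - 18*x^3 + 108*x^2 - 216*x

The characteristic polynomial is χ_A(x) = x*(x - 6)^3, so the eigenvalues are known. The minimal polynomial is
  m_A(x) = Π_λ (x − λ)^{k_λ}
where k_λ is the size of the *largest* Jordan block for λ (equivalently, the smallest k with (A − λI)^k v = 0 for every generalised eigenvector v of λ).

  λ = 0: largest Jordan block has size 1, contributing (x − 0)
  λ = 6: largest Jordan block has size 3, contributing (x − 6)^3

So m_A(x) = x*(x - 6)^3 = x^4 - 18*x^3 + 108*x^2 - 216*x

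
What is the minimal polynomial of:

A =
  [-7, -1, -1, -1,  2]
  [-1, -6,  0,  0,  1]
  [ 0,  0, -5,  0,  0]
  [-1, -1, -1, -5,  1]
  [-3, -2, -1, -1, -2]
x^3 + 15*x^2 + 75*x + 125

The characteristic polynomial is χ_A(x) = (x + 5)^5, so the eigenvalues are known. The minimal polynomial is
  m_A(x) = Π_λ (x − λ)^{k_λ}
where k_λ is the size of the *largest* Jordan block for λ (equivalently, the smallest k with (A − λI)^k v = 0 for every generalised eigenvector v of λ).

  λ = -5: largest Jordan block has size 3, contributing (x + 5)^3

So m_A(x) = (x + 5)^3 = x^3 + 15*x^2 + 75*x + 125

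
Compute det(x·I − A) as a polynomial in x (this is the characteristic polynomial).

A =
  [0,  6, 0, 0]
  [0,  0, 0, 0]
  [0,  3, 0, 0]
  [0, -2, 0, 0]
x^4

Expanding det(x·I − A) (e.g. by cofactor expansion or by noting that A is similar to its Jordan form J, which has the same characteristic polynomial as A) gives
  χ_A(x) = x^4
which factors as x^4. The eigenvalues (with algebraic multiplicities) are λ = 0 with multiplicity 4.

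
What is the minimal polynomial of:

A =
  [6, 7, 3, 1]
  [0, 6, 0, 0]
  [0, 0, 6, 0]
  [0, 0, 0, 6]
x^2 - 12*x + 36

The characteristic polynomial is χ_A(x) = (x - 6)^4, so the eigenvalues are known. The minimal polynomial is
  m_A(x) = Π_λ (x − λ)^{k_λ}
where k_λ is the size of the *largest* Jordan block for λ (equivalently, the smallest k with (A − λI)^k v = 0 for every generalised eigenvector v of λ).

  λ = 6: largest Jordan block has size 2, contributing (x − 6)^2

So m_A(x) = (x - 6)^2 = x^2 - 12*x + 36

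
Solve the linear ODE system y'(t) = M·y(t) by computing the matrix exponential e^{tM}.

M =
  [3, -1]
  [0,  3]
e^{tM} =
  [exp(3*t), -t*exp(3*t)]
  [0, exp(3*t)]

Strategy: write M = P · J · P⁻¹ where J is a Jordan canonical form, so e^{tM} = P · e^{tJ} · P⁻¹, and e^{tJ} can be computed block-by-block.

M has Jordan form
J =
  [3, 1]
  [0, 3]
(up to reordering of blocks).

Per-block formulas:
  For a 2×2 Jordan block J_2(3): exp(t · J_2(3)) = e^(3t)·(I + t·N), where N is the 2×2 nilpotent shift.

After assembling e^{tJ} and conjugating by P, we get:

e^{tM} =
  [exp(3*t), -t*exp(3*t)]
  [0, exp(3*t)]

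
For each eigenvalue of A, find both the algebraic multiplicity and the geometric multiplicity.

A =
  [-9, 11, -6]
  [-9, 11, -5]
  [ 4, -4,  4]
λ = 2: alg = 3, geom = 1

Step 1 — factor the characteristic polynomial to read off the algebraic multiplicities:
  χ_A(x) = (x - 2)^3

Step 2 — compute geometric multiplicities via the rank-nullity identity g(λ) = n − rank(A − λI):
  rank(A − (2)·I) = 2, so dim ker(A − (2)·I) = n − 2 = 1

Summary:
  λ = 2: algebraic multiplicity = 3, geometric multiplicity = 1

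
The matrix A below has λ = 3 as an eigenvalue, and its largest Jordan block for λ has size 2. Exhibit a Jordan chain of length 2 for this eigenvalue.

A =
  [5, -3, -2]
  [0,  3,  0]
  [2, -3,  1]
A Jordan chain for λ = 3 of length 2:
v_1 = (2, 0, 2)ᵀ
v_2 = (1, 0, 0)ᵀ

Let N = A − (3)·I. We want v_2 with N^2 v_2 = 0 but N^1 v_2 ≠ 0; then v_{j-1} := N · v_j for j = 2, …, 2.

Pick v_2 = (1, 0, 0)ᵀ.
Then v_1 = N · v_2 = (2, 0, 2)ᵀ.

Sanity check: (A − (3)·I) v_1 = (0, 0, 0)ᵀ = 0. ✓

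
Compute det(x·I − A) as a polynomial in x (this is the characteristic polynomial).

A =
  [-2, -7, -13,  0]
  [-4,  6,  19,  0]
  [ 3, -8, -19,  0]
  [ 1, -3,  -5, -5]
x^4 + 20*x^3 + 150*x^2 + 500*x + 625

Expanding det(x·I − A) (e.g. by cofactor expansion or by noting that A is similar to its Jordan form J, which has the same characteristic polynomial as A) gives
  χ_A(x) = x^4 + 20*x^3 + 150*x^2 + 500*x + 625
which factors as (x + 5)^4. The eigenvalues (with algebraic multiplicities) are λ = -5 with multiplicity 4.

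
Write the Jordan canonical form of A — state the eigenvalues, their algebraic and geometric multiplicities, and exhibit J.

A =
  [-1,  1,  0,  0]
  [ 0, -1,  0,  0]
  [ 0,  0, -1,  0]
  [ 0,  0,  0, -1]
J_2(-1) ⊕ J_1(-1) ⊕ J_1(-1)

The characteristic polynomial is
  det(x·I − A) = x^4 + 4*x^3 + 6*x^2 + 4*x + 1 = (x + 1)^4

Eigenvalues and multiplicities (the geometric multiplicity of λ is n − rank(A − λI), which equals the number of Jordan blocks for λ):
  λ = -1: algebraic multiplicity = 4, geometric multiplicity = 3

Determining the block sizes for each eigenvalue:
  λ = -1: 3 blocks summing to 4 forces exactly one block of size 2 and the rest size 1 → block sizes [2, 1, 1]

Assembling the blocks gives a Jordan form
J =
  [-1,  1,  0,  0]
  [ 0, -1,  0,  0]
  [ 0,  0, -1,  0]
  [ 0,  0,  0, -1]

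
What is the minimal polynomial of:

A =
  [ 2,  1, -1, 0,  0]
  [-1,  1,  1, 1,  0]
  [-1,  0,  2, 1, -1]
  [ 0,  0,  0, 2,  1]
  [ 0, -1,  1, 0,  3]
x^3 - 6*x^2 + 12*x - 8

The characteristic polynomial is χ_A(x) = (x - 2)^5, so the eigenvalues are known. The minimal polynomial is
  m_A(x) = Π_λ (x − λ)^{k_λ}
where k_λ is the size of the *largest* Jordan block for λ (equivalently, the smallest k with (A − λI)^k v = 0 for every generalised eigenvector v of λ).

  λ = 2: largest Jordan block has size 3, contributing (x − 2)^3

So m_A(x) = (x - 2)^3 = x^3 - 6*x^2 + 12*x - 8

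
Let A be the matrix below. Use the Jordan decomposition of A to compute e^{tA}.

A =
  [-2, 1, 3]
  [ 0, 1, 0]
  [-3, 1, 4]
e^{tA} =
  [-3*t*exp(t) + exp(t), t*exp(t), 3*t*exp(t)]
  [0, exp(t), 0]
  [-3*t*exp(t), t*exp(t), 3*t*exp(t) + exp(t)]

Strategy: write A = P · J · P⁻¹ where J is a Jordan canonical form, so e^{tA} = P · e^{tJ} · P⁻¹, and e^{tJ} can be computed block-by-block.

A has Jordan form
J =
  [1, 1, 0]
  [0, 1, 0]
  [0, 0, 1]
(up to reordering of blocks).

Per-block formulas:
  For a 1×1 block at λ = 1: exp(t · [1]) = [e^(1t)].
  For a 2×2 Jordan block J_2(1): exp(t · J_2(1)) = e^(1t)·(I + t·N), where N is the 2×2 nilpotent shift.

After assembling e^{tJ} and conjugating by P, we get:

e^{tA} =
  [-3*t*exp(t) + exp(t), t*exp(t), 3*t*exp(t)]
  [0, exp(t), 0]
  [-3*t*exp(t), t*exp(t), 3*t*exp(t) + exp(t)]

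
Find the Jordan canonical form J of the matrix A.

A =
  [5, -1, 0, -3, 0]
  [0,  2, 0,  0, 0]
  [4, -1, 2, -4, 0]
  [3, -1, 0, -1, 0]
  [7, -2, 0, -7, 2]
J_2(2) ⊕ J_2(2) ⊕ J_1(2)

The characteristic polynomial is
  det(x·I − A) = x^5 - 10*x^4 + 40*x^3 - 80*x^2 + 80*x - 32 = (x - 2)^5

Eigenvalues and multiplicities (the geometric multiplicity of λ is n − rank(A − λI), which equals the number of Jordan blocks for λ):
  λ = 2: algebraic multiplicity = 5, geometric multiplicity = 3

Determining the block sizes for each eigenvalue:
  λ = 2: with am = 5 and gm = 3, the partition is not yet determined (e.g. several partitions of 5 into 3 parts exist). Let N = A − (2)·I. Computing rank(N^1) = 2, rank(N^2) = 0; the number of blocks of size ≥ j is rank(N^{j−1}) − rank(N^j), giving [3, 2]. So we have 2 block(s) of size 2, 1 block(s) of size 1 → block sizes [2, 2, 1]

Assembling the blocks gives a Jordan form
J =
  [2, 1, 0, 0, 0]
  [0, 2, 0, 0, 0]
  [0, 0, 2, 1, 0]
  [0, 0, 0, 2, 0]
  [0, 0, 0, 0, 2]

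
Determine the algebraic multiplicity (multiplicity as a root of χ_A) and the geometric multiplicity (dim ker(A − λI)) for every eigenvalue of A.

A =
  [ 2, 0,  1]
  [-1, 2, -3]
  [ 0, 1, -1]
λ = 1: alg = 3, geom = 1

Step 1 — factor the characteristic polynomial to read off the algebraic multiplicities:
  χ_A(x) = (x - 1)^3

Step 2 — compute geometric multiplicities via the rank-nullity identity g(λ) = n − rank(A − λI):
  rank(A − (1)·I) = 2, so dim ker(A − (1)·I) = n − 2 = 1

Summary:
  λ = 1: algebraic multiplicity = 3, geometric multiplicity = 1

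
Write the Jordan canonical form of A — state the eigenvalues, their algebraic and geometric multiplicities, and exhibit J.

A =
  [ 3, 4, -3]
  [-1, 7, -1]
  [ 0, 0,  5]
J_3(5)

The characteristic polynomial is
  det(x·I − A) = x^3 - 15*x^2 + 75*x - 125 = (x - 5)^3

Eigenvalues and multiplicities (the geometric multiplicity of λ is n − rank(A − λI), which equals the number of Jordan blocks for λ):
  λ = 5: algebraic multiplicity = 3, geometric multiplicity = 1

Determining the block sizes for each eigenvalue:
  λ = 5: one block (gm = 1), so the single block has size am = 3 → block sizes [3]

Assembling the blocks gives a Jordan form
J =
  [5, 1, 0]
  [0, 5, 1]
  [0, 0, 5]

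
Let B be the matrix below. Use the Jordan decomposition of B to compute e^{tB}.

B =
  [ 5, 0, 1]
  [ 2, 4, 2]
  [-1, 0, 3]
e^{tB} =
  [t*exp(4*t) + exp(4*t), 0, t*exp(4*t)]
  [2*t*exp(4*t), exp(4*t), 2*t*exp(4*t)]
  [-t*exp(4*t), 0, -t*exp(4*t) + exp(4*t)]

Strategy: write B = P · J · P⁻¹ where J is a Jordan canonical form, so e^{tB} = P · e^{tJ} · P⁻¹, and e^{tJ} can be computed block-by-block.

B has Jordan form
J =
  [4, 1, 0]
  [0, 4, 0]
  [0, 0, 4]
(up to reordering of blocks).

Per-block formulas:
  For a 1×1 block at λ = 4: exp(t · [4]) = [e^(4t)].
  For a 2×2 Jordan block J_2(4): exp(t · J_2(4)) = e^(4t)·(I + t·N), where N is the 2×2 nilpotent shift.

After assembling e^{tJ} and conjugating by P, we get:

e^{tB} =
  [t*exp(4*t) + exp(4*t), 0, t*exp(4*t)]
  [2*t*exp(4*t), exp(4*t), 2*t*exp(4*t)]
  [-t*exp(4*t), 0, -t*exp(4*t) + exp(4*t)]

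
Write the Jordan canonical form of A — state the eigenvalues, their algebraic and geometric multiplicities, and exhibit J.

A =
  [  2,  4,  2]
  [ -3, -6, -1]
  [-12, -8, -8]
J_2(-4) ⊕ J_1(-4)

The characteristic polynomial is
  det(x·I − A) = x^3 + 12*x^2 + 48*x + 64 = (x + 4)^3

Eigenvalues and multiplicities (the geometric multiplicity of λ is n − rank(A − λI), which equals the number of Jordan blocks for λ):
  λ = -4: algebraic multiplicity = 3, geometric multiplicity = 2

Determining the block sizes for each eigenvalue:
  λ = -4: 2 blocks summing to 3 forces exactly one block of size 2 and the rest size 1 → block sizes [2, 1]

Assembling the blocks gives a Jordan form
J =
  [-4,  1,  0]
  [ 0, -4,  0]
  [ 0,  0, -4]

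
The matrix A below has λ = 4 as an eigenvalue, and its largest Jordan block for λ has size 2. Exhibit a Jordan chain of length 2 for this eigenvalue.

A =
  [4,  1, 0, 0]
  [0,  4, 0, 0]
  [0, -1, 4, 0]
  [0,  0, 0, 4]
A Jordan chain for λ = 4 of length 2:
v_1 = (1, 0, -1, 0)ᵀ
v_2 = (0, 1, 0, 0)ᵀ

Let N = A − (4)·I. We want v_2 with N^2 v_2 = 0 but N^1 v_2 ≠ 0; then v_{j-1} := N · v_j for j = 2, …, 2.

Pick v_2 = (0, 1, 0, 0)ᵀ.
Then v_1 = N · v_2 = (1, 0, -1, 0)ᵀ.

Sanity check: (A − (4)·I) v_1 = (0, 0, 0, 0)ᵀ = 0. ✓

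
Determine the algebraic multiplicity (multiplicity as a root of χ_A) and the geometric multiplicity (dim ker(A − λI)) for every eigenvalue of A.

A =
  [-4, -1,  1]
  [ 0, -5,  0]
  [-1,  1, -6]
λ = -5: alg = 3, geom = 2

Step 1 — factor the characteristic polynomial to read off the algebraic multiplicities:
  χ_A(x) = (x + 5)^3

Step 2 — compute geometric multiplicities via the rank-nullity identity g(λ) = n − rank(A − λI):
  rank(A − (-5)·I) = 1, so dim ker(A − (-5)·I) = n − 1 = 2

Summary:
  λ = -5: algebraic multiplicity = 3, geometric multiplicity = 2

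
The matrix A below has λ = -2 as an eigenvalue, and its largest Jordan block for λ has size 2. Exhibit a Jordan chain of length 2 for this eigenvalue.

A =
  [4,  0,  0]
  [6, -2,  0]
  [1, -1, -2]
A Jordan chain for λ = -2 of length 2:
v_1 = (0, 0, -1)ᵀ
v_2 = (0, 1, 0)ᵀ

Let N = A − (-2)·I. We want v_2 with N^2 v_2 = 0 but N^1 v_2 ≠ 0; then v_{j-1} := N · v_j for j = 2, …, 2.

Pick v_2 = (0, 1, 0)ᵀ.
Then v_1 = N · v_2 = (0, 0, -1)ᵀ.

Sanity check: (A − (-2)·I) v_1 = (0, 0, 0)ᵀ = 0. ✓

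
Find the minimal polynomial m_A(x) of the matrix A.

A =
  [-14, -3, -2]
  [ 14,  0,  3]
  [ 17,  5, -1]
x^3 + 15*x^2 + 75*x + 125

The characteristic polynomial is χ_A(x) = (x + 5)^3, so the eigenvalues are known. The minimal polynomial is
  m_A(x) = Π_λ (x − λ)^{k_λ}
where k_λ is the size of the *largest* Jordan block for λ (equivalently, the smallest k with (A − λI)^k v = 0 for every generalised eigenvector v of λ).

  λ = -5: largest Jordan block has size 3, contributing (x + 5)^3

So m_A(x) = (x + 5)^3 = x^3 + 15*x^2 + 75*x + 125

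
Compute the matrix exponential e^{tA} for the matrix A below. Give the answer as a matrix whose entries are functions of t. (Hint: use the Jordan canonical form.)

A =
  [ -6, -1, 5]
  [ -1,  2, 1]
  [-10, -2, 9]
e^{tA} =
  [-t*exp(3*t) - exp(3*t) + 2*exp(-t), -t*exp(3*t), t*exp(3*t) + exp(3*t) - exp(-t)]
  [-t*exp(3*t), -t*exp(3*t) + exp(3*t), t*exp(3*t)]
  [-2*t*exp(3*t) - 2*exp(3*t) + 2*exp(-t), -2*t*exp(3*t), 2*t*exp(3*t) + 2*exp(3*t) - exp(-t)]

Strategy: write A = P · J · P⁻¹ where J is a Jordan canonical form, so e^{tA} = P · e^{tJ} · P⁻¹, and e^{tJ} can be computed block-by-block.

A has Jordan form
J =
  [-1, 0, 0]
  [ 0, 3, 1]
  [ 0, 0, 3]
(up to reordering of blocks).

Per-block formulas:
  For a 2×2 Jordan block J_2(3): exp(t · J_2(3)) = e^(3t)·(I + t·N), where N is the 2×2 nilpotent shift.
  For a 1×1 block at λ = -1: exp(t · [-1]) = [e^(-1t)].

After assembling e^{tJ} and conjugating by P, we get:

e^{tA} =
  [-t*exp(3*t) - exp(3*t) + 2*exp(-t), -t*exp(3*t), t*exp(3*t) + exp(3*t) - exp(-t)]
  [-t*exp(3*t), -t*exp(3*t) + exp(3*t), t*exp(3*t)]
  [-2*t*exp(3*t) - 2*exp(3*t) + 2*exp(-t), -2*t*exp(3*t), 2*t*exp(3*t) + 2*exp(3*t) - exp(-t)]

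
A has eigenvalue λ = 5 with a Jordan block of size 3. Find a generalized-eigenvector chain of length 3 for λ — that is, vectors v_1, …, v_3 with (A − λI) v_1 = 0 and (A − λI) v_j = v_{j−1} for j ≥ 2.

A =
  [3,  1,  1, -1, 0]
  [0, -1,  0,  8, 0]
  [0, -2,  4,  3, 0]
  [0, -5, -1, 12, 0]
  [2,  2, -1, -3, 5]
A Jordan chain for λ = 5 of length 3:
v_1 = (-1, -4, -1, -3, 3)ᵀ
v_2 = (-1, -6, -2, -5, 4)ᵀ
v_3 = (1, 1, 0, 0, 0)ᵀ

Let N = A − (5)·I. We want v_3 with N^3 v_3 = 0 but N^2 v_3 ≠ 0; then v_{j-1} := N · v_j for j = 3, …, 2.

Pick v_3 = (1, 1, 0, 0, 0)ᵀ.
Then v_2 = N · v_3 = (-1, -6, -2, -5, 4)ᵀ.
Then v_1 = N · v_2 = (-1, -4, -1, -3, 3)ᵀ.

Sanity check: (A − (5)·I) v_1 = (0, 0, 0, 0, 0)ᵀ = 0. ✓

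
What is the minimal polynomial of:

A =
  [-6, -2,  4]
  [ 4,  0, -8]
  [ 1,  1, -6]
x^2 + 8*x + 16

The characteristic polynomial is χ_A(x) = (x + 4)^3, so the eigenvalues are known. The minimal polynomial is
  m_A(x) = Π_λ (x − λ)^{k_λ}
where k_λ is the size of the *largest* Jordan block for λ (equivalently, the smallest k with (A − λI)^k v = 0 for every generalised eigenvector v of λ).

  λ = -4: largest Jordan block has size 2, contributing (x + 4)^2

So m_A(x) = (x + 4)^2 = x^2 + 8*x + 16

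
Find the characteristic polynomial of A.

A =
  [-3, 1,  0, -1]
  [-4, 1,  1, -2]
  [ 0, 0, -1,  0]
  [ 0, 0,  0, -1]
x^4 + 4*x^3 + 6*x^2 + 4*x + 1

Expanding det(x·I − A) (e.g. by cofactor expansion or by noting that A is similar to its Jordan form J, which has the same characteristic polynomial as A) gives
  χ_A(x) = x^4 + 4*x^3 + 6*x^2 + 4*x + 1
which factors as (x + 1)^4. The eigenvalues (with algebraic multiplicities) are λ = -1 with multiplicity 4.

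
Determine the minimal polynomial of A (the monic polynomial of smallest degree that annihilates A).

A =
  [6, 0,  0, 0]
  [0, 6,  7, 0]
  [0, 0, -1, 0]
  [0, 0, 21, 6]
x^2 - 5*x - 6

The characteristic polynomial is χ_A(x) = (x - 6)^3*(x + 1), so the eigenvalues are known. The minimal polynomial is
  m_A(x) = Π_λ (x − λ)^{k_λ}
where k_λ is the size of the *largest* Jordan block for λ (equivalently, the smallest k with (A − λI)^k v = 0 for every generalised eigenvector v of λ).

  λ = -1: largest Jordan block has size 1, contributing (x + 1)
  λ = 6: largest Jordan block has size 1, contributing (x − 6)

So m_A(x) = (x - 6)*(x + 1) = x^2 - 5*x - 6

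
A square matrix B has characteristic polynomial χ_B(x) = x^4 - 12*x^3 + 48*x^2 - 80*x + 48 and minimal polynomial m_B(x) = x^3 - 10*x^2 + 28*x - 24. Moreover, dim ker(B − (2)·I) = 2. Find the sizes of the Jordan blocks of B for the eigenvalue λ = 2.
Block sizes for λ = 2: [2, 1]

Step 1 — from the characteristic polynomial, algebraic multiplicity of λ = 2 is 3. From dim ker(B − (2)·I) = 2, there are exactly 2 Jordan blocks for λ = 2.
Step 2 — from the minimal polynomial, the factor (x − 2)^2 tells us the largest block for λ = 2 has size 2.
Step 3 — with total size 3, 2 blocks, and largest block 2, the block sizes (in nonincreasing order) are [2, 1].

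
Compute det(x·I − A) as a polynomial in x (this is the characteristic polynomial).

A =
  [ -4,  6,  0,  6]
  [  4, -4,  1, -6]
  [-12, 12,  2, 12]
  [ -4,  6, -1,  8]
x^4 - 2*x^3 - 12*x^2 + 40*x - 32

Expanding det(x·I − A) (e.g. by cofactor expansion or by noting that A is similar to its Jordan form J, which has the same characteristic polynomial as A) gives
  χ_A(x) = x^4 - 2*x^3 - 12*x^2 + 40*x - 32
which factors as (x - 2)^3*(x + 4). The eigenvalues (with algebraic multiplicities) are λ = -4 with multiplicity 1, λ = 2 with multiplicity 3.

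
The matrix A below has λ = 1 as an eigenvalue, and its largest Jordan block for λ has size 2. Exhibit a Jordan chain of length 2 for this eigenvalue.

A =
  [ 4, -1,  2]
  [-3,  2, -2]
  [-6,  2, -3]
A Jordan chain for λ = 1 of length 2:
v_1 = (3, -3, -6)ᵀ
v_2 = (1, 0, 0)ᵀ

Let N = A − (1)·I. We want v_2 with N^2 v_2 = 0 but N^1 v_2 ≠ 0; then v_{j-1} := N · v_j for j = 2, …, 2.

Pick v_2 = (1, 0, 0)ᵀ.
Then v_1 = N · v_2 = (3, -3, -6)ᵀ.

Sanity check: (A − (1)·I) v_1 = (0, 0, 0)ᵀ = 0. ✓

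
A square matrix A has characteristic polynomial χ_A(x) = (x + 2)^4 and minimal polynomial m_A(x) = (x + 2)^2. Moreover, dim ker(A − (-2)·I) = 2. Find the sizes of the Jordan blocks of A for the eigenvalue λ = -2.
Block sizes for λ = -2: [2, 2]

Step 1 — from the characteristic polynomial, algebraic multiplicity of λ = -2 is 4. From dim ker(A − (-2)·I) = 2, there are exactly 2 Jordan blocks for λ = -2.
Step 2 — from the minimal polynomial, the factor (x + 2)^2 tells us the largest block for λ = -2 has size 2.
Step 3 — with total size 4, 2 blocks, and largest block 2, the block sizes (in nonincreasing order) are [2, 2].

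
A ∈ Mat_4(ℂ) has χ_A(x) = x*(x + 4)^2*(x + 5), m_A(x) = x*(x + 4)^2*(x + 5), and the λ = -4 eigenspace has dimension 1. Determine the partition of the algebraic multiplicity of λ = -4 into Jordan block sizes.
Block sizes for λ = -4: [2]

Step 1 — from the characteristic polynomial, algebraic multiplicity of λ = -4 is 2. From dim ker(A − (-4)·I) = 1, there are exactly 1 Jordan blocks for λ = -4.
Step 2 — from the minimal polynomial, the factor (x + 4)^2 tells us the largest block for λ = -4 has size 2.
Step 3 — with total size 2, 1 blocks, and largest block 2, the block sizes (in nonincreasing order) are [2].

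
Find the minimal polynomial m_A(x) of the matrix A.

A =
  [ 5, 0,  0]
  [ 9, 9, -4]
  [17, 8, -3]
x^3 - 11*x^2 + 35*x - 25

The characteristic polynomial is χ_A(x) = (x - 5)^2*(x - 1), so the eigenvalues are known. The minimal polynomial is
  m_A(x) = Π_λ (x − λ)^{k_λ}
where k_λ is the size of the *largest* Jordan block for λ (equivalently, the smallest k with (A − λI)^k v = 0 for every generalised eigenvector v of λ).

  λ = 1: largest Jordan block has size 1, contributing (x − 1)
  λ = 5: largest Jordan block has size 2, contributing (x − 5)^2

So m_A(x) = (x - 5)^2*(x - 1) = x^3 - 11*x^2 + 35*x - 25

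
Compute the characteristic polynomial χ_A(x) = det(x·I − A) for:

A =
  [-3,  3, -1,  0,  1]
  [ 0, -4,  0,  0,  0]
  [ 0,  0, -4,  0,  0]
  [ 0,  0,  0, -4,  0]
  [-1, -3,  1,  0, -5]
x^5 + 20*x^4 + 160*x^3 + 640*x^2 + 1280*x + 1024

Expanding det(x·I − A) (e.g. by cofactor expansion or by noting that A is similar to its Jordan form J, which has the same characteristic polynomial as A) gives
  χ_A(x) = x^5 + 20*x^4 + 160*x^3 + 640*x^2 + 1280*x + 1024
which factors as (x + 4)^5. The eigenvalues (with algebraic multiplicities) are λ = -4 with multiplicity 5.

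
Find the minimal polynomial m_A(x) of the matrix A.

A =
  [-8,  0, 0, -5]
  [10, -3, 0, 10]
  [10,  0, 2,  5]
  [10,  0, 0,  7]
x^2 + x - 6

The characteristic polynomial is χ_A(x) = (x - 2)^2*(x + 3)^2, so the eigenvalues are known. The minimal polynomial is
  m_A(x) = Π_λ (x − λ)^{k_λ}
where k_λ is the size of the *largest* Jordan block for λ (equivalently, the smallest k with (A − λI)^k v = 0 for every generalised eigenvector v of λ).

  λ = -3: largest Jordan block has size 1, contributing (x + 3)
  λ = 2: largest Jordan block has size 1, contributing (x − 2)

So m_A(x) = (x - 2)*(x + 3) = x^2 + x - 6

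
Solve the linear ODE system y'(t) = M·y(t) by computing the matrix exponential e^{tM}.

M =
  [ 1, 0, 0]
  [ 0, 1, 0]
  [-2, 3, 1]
e^{tM} =
  [exp(t), 0, 0]
  [0, exp(t), 0]
  [-2*t*exp(t), 3*t*exp(t), exp(t)]

Strategy: write M = P · J · P⁻¹ where J is a Jordan canonical form, so e^{tM} = P · e^{tJ} · P⁻¹, and e^{tJ} can be computed block-by-block.

M has Jordan form
J =
  [1, 1, 0]
  [0, 1, 0]
  [0, 0, 1]
(up to reordering of blocks).

Per-block formulas:
  For a 2×2 Jordan block J_2(1): exp(t · J_2(1)) = e^(1t)·(I + t·N), where N is the 2×2 nilpotent shift.
  For a 1×1 block at λ = 1: exp(t · [1]) = [e^(1t)].

After assembling e^{tJ} and conjugating by P, we get:

e^{tM} =
  [exp(t), 0, 0]
  [0, exp(t), 0]
  [-2*t*exp(t), 3*t*exp(t), exp(t)]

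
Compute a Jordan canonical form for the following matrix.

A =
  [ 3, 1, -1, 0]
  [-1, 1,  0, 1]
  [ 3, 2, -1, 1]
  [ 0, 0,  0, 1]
J_3(1) ⊕ J_1(1)

The characteristic polynomial is
  det(x·I − A) = x^4 - 4*x^3 + 6*x^2 - 4*x + 1 = (x - 1)^4

Eigenvalues and multiplicities (the geometric multiplicity of λ is n − rank(A − λI), which equals the number of Jordan blocks for λ):
  λ = 1: algebraic multiplicity = 4, geometric multiplicity = 2

Determining the block sizes for each eigenvalue:
  λ = 1: with am = 4 and gm = 2, the partition is not yet determined (e.g. several partitions of 4 into 2 parts exist). Let N = A − (1)·I. Computing rank(N^1) = 2, rank(N^2) = 1, rank(N^3) = 0; the number of blocks of size ≥ j is rank(N^{j−1}) − rank(N^j), giving [2, 1, 1]. So we have 1 block(s) of size 3, 1 block(s) of size 1 → block sizes [3, 1]

Assembling the blocks gives a Jordan form
J =
  [1, 1, 0, 0]
  [0, 1, 1, 0]
  [0, 0, 1, 0]
  [0, 0, 0, 1]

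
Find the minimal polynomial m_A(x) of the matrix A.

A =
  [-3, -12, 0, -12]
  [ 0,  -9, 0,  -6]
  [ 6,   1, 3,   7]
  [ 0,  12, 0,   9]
x^3 - 3*x^2 - 9*x + 27

The characteristic polynomial is χ_A(x) = (x - 3)^2*(x + 3)^2, so the eigenvalues are known. The minimal polynomial is
  m_A(x) = Π_λ (x − λ)^{k_λ}
where k_λ is the size of the *largest* Jordan block for λ (equivalently, the smallest k with (A − λI)^k v = 0 for every generalised eigenvector v of λ).

  λ = -3: largest Jordan block has size 1, contributing (x + 3)
  λ = 3: largest Jordan block has size 2, contributing (x − 3)^2

So m_A(x) = (x - 3)^2*(x + 3) = x^3 - 3*x^2 - 9*x + 27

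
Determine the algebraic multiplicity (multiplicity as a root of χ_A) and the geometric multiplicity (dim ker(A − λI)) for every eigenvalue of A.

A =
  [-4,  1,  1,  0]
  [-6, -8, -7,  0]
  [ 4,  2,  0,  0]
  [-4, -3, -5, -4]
λ = -4: alg = 4, geom = 2

Step 1 — factor the characteristic polynomial to read off the algebraic multiplicities:
  χ_A(x) = (x + 4)^4

Step 2 — compute geometric multiplicities via the rank-nullity identity g(λ) = n − rank(A − λI):
  rank(A − (-4)·I) = 2, so dim ker(A − (-4)·I) = n − 2 = 2

Summary:
  λ = -4: algebraic multiplicity = 4, geometric multiplicity = 2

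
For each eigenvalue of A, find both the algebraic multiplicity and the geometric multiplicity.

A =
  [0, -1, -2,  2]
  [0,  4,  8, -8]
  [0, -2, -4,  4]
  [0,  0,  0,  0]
λ = 0: alg = 4, geom = 3

Step 1 — factor the characteristic polynomial to read off the algebraic multiplicities:
  χ_A(x) = x^4

Step 2 — compute geometric multiplicities via the rank-nullity identity g(λ) = n − rank(A − λI):
  rank(A − (0)·I) = 1, so dim ker(A − (0)·I) = n − 1 = 3

Summary:
  λ = 0: algebraic multiplicity = 4, geometric multiplicity = 3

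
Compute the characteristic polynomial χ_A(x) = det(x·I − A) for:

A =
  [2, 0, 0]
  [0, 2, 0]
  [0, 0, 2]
x^3 - 6*x^2 + 12*x - 8

Expanding det(x·I − A) (e.g. by cofactor expansion or by noting that A is similar to its Jordan form J, which has the same characteristic polynomial as A) gives
  χ_A(x) = x^3 - 6*x^2 + 12*x - 8
which factors as (x - 2)^3. The eigenvalues (with algebraic multiplicities) are λ = 2 with multiplicity 3.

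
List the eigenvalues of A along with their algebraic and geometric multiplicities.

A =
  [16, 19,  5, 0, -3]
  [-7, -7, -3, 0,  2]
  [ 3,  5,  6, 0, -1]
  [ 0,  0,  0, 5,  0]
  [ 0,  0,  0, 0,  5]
λ = 5: alg = 5, geom = 3

Step 1 — factor the characteristic polynomial to read off the algebraic multiplicities:
  χ_A(x) = (x - 5)^5

Step 2 — compute geometric multiplicities via the rank-nullity identity g(λ) = n − rank(A − λI):
  rank(A − (5)·I) = 2, so dim ker(A − (5)·I) = n − 2 = 3

Summary:
  λ = 5: algebraic multiplicity = 5, geometric multiplicity = 3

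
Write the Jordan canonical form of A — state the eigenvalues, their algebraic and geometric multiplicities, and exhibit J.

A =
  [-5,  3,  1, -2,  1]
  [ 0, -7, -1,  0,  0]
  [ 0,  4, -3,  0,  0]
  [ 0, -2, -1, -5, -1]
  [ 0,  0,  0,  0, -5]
J_3(-5) ⊕ J_2(-5)

The characteristic polynomial is
  det(x·I − A) = x^5 + 25*x^4 + 250*x^3 + 1250*x^2 + 3125*x + 3125 = (x + 5)^5

Eigenvalues and multiplicities (the geometric multiplicity of λ is n − rank(A − λI), which equals the number of Jordan blocks for λ):
  λ = -5: algebraic multiplicity = 5, geometric multiplicity = 2

Determining the block sizes for each eigenvalue:
  λ = -5: with am = 5 and gm = 2, the partition is not yet determined (e.g. several partitions of 5 into 2 parts exist). Let N = A − (-5)·I. Computing rank(N^1) = 3, rank(N^2) = 1, rank(N^3) = 0; the number of blocks of size ≥ j is rank(N^{j−1}) − rank(N^j), giving [2, 2, 1]. So we have 1 block(s) of size 3, 1 block(s) of size 2 → block sizes [3, 2]

Assembling the blocks gives a Jordan form
J =
  [-5,  1,  0,  0,  0]
  [ 0, -5,  1,  0,  0]
  [ 0,  0, -5,  0,  0]
  [ 0,  0,  0, -5,  1]
  [ 0,  0,  0,  0, -5]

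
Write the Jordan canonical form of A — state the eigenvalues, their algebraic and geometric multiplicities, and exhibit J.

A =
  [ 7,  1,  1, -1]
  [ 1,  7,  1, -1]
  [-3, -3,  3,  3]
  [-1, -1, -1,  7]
J_2(6) ⊕ J_1(6) ⊕ J_1(6)

The characteristic polynomial is
  det(x·I − A) = x^4 - 24*x^3 + 216*x^2 - 864*x + 1296 = (x - 6)^4

Eigenvalues and multiplicities (the geometric multiplicity of λ is n − rank(A − λI), which equals the number of Jordan blocks for λ):
  λ = 6: algebraic multiplicity = 4, geometric multiplicity = 3

Determining the block sizes for each eigenvalue:
  λ = 6: 3 blocks summing to 4 forces exactly one block of size 2 and the rest size 1 → block sizes [2, 1, 1]

Assembling the blocks gives a Jordan form
J =
  [6, 1, 0, 0]
  [0, 6, 0, 0]
  [0, 0, 6, 0]
  [0, 0, 0, 6]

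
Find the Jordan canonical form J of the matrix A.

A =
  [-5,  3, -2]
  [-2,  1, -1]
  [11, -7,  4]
J_3(0)

The characteristic polynomial is
  det(x·I − A) = x^3

Eigenvalues and multiplicities (the geometric multiplicity of λ is n − rank(A − λI), which equals the number of Jordan blocks for λ):
  λ = 0: algebraic multiplicity = 3, geometric multiplicity = 1

Determining the block sizes for each eigenvalue:
  λ = 0: one block (gm = 1), so the single block has size am = 3 → block sizes [3]

Assembling the blocks gives a Jordan form
J =
  [0, 1, 0]
  [0, 0, 1]
  [0, 0, 0]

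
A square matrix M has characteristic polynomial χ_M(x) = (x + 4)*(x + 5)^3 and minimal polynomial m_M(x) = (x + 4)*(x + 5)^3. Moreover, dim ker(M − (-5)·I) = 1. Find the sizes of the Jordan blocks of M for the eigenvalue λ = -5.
Block sizes for λ = -5: [3]

Step 1 — from the characteristic polynomial, algebraic multiplicity of λ = -5 is 3. From dim ker(M − (-5)·I) = 1, there are exactly 1 Jordan blocks for λ = -5.
Step 2 — from the minimal polynomial, the factor (x + 5)^3 tells us the largest block for λ = -5 has size 3.
Step 3 — with total size 3, 1 blocks, and largest block 3, the block sizes (in nonincreasing order) are [3].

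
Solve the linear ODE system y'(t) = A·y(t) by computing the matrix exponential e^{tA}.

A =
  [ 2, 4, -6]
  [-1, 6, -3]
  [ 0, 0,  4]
e^{tA} =
  [-2*t*exp(4*t) + exp(4*t), 4*t*exp(4*t), -6*t*exp(4*t)]
  [-t*exp(4*t), 2*t*exp(4*t) + exp(4*t), -3*t*exp(4*t)]
  [0, 0, exp(4*t)]

Strategy: write A = P · J · P⁻¹ where J is a Jordan canonical form, so e^{tA} = P · e^{tJ} · P⁻¹, and e^{tJ} can be computed block-by-block.

A has Jordan form
J =
  [4, 1, 0]
  [0, 4, 0]
  [0, 0, 4]
(up to reordering of blocks).

Per-block formulas:
  For a 2×2 Jordan block J_2(4): exp(t · J_2(4)) = e^(4t)·(I + t·N), where N is the 2×2 nilpotent shift.
  For a 1×1 block at λ = 4: exp(t · [4]) = [e^(4t)].

After assembling e^{tJ} and conjugating by P, we get:

e^{tA} =
  [-2*t*exp(4*t) + exp(4*t), 4*t*exp(4*t), -6*t*exp(4*t)]
  [-t*exp(4*t), 2*t*exp(4*t) + exp(4*t), -3*t*exp(4*t)]
  [0, 0, exp(4*t)]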